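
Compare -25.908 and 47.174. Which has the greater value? 47.174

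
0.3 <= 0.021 False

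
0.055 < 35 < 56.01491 True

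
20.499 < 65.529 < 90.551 True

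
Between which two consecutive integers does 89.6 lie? 89 and 90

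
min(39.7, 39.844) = 39.7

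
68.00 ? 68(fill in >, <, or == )==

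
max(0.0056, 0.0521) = 0.0521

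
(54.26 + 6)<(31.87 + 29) True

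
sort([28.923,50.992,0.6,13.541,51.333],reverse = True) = [51.333,50.992,28.923,13.541,0.6]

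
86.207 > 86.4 False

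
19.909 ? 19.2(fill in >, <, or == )>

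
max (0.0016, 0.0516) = 0.0516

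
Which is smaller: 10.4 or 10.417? 10.4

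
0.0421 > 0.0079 True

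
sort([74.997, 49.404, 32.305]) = [32.305, 49.404, 74.997]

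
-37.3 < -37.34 False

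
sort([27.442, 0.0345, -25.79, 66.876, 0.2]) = [-25.79, 0.0345, 0.2, 27.442, 66.876]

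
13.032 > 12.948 True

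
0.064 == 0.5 False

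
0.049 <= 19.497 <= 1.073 False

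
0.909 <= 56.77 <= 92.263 True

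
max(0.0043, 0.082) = 0.082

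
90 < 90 False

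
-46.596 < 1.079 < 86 True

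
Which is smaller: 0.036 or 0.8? 0.036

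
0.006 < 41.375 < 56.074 True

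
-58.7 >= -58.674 False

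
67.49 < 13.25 False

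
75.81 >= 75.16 True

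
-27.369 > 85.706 False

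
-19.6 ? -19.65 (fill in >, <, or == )>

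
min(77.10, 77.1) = 77.10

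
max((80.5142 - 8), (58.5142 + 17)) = 75.5142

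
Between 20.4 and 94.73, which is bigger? 94.73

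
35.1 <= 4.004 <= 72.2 False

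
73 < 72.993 False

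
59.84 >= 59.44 True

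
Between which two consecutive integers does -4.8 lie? -5 and -4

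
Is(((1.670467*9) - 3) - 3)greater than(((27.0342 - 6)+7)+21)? No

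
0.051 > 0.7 False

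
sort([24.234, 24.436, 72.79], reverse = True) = [72.79, 24.436, 24.234]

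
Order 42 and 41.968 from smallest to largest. 41.968, 42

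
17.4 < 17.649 True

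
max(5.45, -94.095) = 5.45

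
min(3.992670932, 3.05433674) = 3.05433674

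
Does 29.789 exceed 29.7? Yes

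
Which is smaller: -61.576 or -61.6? -61.6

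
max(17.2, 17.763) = 17.763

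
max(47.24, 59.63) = 59.63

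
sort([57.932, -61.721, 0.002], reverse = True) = [57.932, 0.002, -61.721]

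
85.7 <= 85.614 False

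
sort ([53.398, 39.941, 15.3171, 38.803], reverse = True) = [53.398, 39.941, 38.803, 15.3171]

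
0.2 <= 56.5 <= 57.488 True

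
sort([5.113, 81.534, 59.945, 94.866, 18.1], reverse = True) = [94.866, 81.534, 59.945, 18.1, 5.113]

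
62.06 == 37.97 False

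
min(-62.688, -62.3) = -62.688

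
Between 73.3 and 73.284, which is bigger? 73.3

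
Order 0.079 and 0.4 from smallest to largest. 0.079, 0.4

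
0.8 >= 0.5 True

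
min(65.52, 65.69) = 65.52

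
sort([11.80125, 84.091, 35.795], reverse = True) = [84.091, 35.795, 11.80125]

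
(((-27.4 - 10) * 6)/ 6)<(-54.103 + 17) True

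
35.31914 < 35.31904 False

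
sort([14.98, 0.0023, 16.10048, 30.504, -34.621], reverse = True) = [30.504, 16.10048, 14.98, 0.0023, -34.621]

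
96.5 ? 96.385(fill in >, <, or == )>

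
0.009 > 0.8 False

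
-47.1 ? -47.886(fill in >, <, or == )>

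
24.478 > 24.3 True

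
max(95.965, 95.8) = 95.965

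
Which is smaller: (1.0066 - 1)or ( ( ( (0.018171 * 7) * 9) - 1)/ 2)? (1.0066 - 1)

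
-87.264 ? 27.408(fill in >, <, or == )<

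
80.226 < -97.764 False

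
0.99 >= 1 False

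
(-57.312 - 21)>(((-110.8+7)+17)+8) True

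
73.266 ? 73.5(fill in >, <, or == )<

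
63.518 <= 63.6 True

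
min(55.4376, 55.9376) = 55.4376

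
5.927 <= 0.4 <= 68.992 False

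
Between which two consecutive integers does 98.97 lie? 98 and 99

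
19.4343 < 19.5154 True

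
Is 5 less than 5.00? No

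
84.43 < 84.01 False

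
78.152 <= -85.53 False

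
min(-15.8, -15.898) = -15.898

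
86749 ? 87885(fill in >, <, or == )<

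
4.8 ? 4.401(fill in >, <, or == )>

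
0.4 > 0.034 True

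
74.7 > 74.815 False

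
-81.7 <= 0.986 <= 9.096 True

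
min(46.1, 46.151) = 46.1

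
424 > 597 False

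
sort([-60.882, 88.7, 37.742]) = [-60.882, 37.742, 88.7]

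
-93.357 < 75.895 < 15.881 False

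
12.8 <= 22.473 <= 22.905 True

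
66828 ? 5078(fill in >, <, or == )>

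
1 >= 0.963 True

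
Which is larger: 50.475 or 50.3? 50.475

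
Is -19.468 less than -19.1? Yes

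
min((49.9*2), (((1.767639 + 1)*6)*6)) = 99.635004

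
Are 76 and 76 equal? Yes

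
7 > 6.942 True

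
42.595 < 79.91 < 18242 True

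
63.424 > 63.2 True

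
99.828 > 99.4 True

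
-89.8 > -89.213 False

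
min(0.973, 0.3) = 0.3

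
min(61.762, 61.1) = 61.1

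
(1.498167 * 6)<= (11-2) True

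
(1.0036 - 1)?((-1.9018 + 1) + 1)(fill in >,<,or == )<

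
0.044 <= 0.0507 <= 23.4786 True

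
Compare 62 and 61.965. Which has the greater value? 62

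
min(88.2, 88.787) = 88.2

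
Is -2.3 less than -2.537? No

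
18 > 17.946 True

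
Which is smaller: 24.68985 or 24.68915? 24.68915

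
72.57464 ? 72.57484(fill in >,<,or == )<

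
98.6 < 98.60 False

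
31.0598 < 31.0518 False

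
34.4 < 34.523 True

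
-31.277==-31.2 False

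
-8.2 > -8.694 True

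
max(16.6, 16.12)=16.6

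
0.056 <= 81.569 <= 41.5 False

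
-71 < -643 False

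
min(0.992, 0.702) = 0.702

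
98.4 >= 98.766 False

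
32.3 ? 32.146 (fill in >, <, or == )>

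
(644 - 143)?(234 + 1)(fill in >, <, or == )>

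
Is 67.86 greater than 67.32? Yes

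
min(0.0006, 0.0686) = 0.0006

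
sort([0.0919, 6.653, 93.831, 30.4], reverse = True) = [93.831, 30.4, 6.653, 0.0919]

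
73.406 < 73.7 True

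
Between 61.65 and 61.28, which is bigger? 61.65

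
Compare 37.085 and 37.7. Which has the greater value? 37.7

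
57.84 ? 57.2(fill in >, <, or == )>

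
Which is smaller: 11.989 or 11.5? 11.5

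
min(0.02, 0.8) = 0.02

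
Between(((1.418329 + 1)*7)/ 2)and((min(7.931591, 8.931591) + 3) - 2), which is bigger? ((min(7.931591, 8.931591) + 3) - 2)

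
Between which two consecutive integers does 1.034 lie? 1 and 2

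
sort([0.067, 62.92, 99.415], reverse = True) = [99.415, 62.92, 0.067]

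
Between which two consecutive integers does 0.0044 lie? 0 and 1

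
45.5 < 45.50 False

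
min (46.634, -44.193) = -44.193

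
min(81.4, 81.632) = 81.4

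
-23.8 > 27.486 False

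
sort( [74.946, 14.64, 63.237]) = [14.64, 63.237, 74.946]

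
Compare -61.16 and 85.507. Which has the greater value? 85.507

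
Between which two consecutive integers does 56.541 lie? 56 and 57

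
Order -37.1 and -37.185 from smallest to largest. -37.185, -37.1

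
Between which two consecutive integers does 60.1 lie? 60 and 61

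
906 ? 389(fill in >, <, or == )>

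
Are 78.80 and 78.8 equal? Yes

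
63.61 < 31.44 False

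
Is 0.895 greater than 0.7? Yes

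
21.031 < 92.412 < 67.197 False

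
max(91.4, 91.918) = 91.918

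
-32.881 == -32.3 False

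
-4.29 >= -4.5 True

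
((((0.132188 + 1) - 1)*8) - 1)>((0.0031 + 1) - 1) True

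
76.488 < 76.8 True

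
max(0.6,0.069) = 0.6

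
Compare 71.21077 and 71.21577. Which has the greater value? 71.21577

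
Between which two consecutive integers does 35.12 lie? 35 and 36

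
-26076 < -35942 False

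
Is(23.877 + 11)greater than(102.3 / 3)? Yes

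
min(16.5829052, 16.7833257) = 16.5829052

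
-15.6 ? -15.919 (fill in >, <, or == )>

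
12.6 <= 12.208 False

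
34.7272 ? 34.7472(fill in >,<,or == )<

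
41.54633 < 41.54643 True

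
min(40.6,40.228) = 40.228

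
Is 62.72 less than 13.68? No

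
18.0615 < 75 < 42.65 False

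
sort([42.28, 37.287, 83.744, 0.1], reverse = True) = [83.744, 42.28, 37.287, 0.1]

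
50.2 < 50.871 True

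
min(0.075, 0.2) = 0.075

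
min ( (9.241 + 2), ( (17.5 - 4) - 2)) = 11.241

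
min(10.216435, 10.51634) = 10.216435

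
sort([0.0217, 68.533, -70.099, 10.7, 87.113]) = [-70.099, 0.0217, 10.7, 68.533, 87.113]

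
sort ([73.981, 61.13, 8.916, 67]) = [8.916, 61.13, 67, 73.981]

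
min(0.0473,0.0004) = 0.0004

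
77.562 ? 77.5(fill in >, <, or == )>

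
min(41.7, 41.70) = 41.7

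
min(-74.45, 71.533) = -74.45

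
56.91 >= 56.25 True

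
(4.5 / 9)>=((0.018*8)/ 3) True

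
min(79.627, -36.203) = -36.203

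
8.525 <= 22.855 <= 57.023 True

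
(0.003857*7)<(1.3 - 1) True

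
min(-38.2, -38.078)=-38.2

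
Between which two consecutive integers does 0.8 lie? 0 and 1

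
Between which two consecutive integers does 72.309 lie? 72 and 73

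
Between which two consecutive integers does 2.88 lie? 2 and 3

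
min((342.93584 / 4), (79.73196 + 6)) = 85.73196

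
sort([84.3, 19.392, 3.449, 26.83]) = [3.449, 19.392, 26.83, 84.3]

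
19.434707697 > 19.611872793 False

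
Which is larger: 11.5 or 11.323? 11.5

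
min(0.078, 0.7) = 0.078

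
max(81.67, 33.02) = 81.67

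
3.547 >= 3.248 True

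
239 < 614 True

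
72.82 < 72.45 False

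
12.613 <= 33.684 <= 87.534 True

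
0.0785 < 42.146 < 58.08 True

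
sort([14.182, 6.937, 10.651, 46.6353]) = [6.937, 10.651, 14.182, 46.6353]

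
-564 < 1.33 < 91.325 True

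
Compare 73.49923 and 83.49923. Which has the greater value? 83.49923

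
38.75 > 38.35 True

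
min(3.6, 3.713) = 3.6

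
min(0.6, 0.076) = 0.076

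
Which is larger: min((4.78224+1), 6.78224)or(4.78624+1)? (4.78624+1)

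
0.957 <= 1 True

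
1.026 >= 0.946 True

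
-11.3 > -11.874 True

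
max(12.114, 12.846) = 12.846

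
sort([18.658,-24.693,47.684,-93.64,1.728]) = [-93.64,-24.693,1.728,18.658,47.684]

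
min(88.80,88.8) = 88.80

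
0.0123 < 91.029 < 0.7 False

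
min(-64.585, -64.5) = -64.585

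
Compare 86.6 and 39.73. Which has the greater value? 86.6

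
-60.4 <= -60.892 False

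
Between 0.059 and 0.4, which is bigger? 0.4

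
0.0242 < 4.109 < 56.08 True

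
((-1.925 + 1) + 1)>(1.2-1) False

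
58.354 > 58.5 False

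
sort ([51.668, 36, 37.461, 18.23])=[18.23, 36, 37.461, 51.668]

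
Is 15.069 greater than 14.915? Yes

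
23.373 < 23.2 False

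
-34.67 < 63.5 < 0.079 False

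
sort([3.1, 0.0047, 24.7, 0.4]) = [0.0047, 0.4, 3.1, 24.7]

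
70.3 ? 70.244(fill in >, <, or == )>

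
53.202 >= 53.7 False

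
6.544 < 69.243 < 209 True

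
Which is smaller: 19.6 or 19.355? 19.355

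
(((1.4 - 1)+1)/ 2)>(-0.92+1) True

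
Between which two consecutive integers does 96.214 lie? 96 and 97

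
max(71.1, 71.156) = 71.156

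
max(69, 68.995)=69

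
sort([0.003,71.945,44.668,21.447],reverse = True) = [71.945,44.668,21.447,0.003]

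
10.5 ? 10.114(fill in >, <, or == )>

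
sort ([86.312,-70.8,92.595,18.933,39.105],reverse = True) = [92.595,86.312,39.105,18.933,-70.8]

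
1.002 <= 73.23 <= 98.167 True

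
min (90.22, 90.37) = 90.22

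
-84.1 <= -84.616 False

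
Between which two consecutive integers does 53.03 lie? 53 and 54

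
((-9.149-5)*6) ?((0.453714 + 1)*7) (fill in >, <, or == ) <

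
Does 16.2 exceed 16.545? No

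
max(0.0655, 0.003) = 0.0655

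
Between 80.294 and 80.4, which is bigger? 80.4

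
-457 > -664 True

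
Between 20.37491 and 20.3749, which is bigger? 20.37491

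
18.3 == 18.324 False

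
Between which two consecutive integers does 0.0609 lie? 0 and 1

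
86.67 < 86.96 True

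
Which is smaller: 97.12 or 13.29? 13.29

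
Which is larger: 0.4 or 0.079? 0.4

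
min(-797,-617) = -797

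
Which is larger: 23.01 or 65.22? 65.22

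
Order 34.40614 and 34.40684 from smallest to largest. 34.40614, 34.40684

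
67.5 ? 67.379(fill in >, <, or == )>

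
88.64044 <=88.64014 False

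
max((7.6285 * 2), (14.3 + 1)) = 15.3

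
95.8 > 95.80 False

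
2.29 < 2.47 True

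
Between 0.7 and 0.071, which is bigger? 0.7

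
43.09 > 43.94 False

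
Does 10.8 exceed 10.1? Yes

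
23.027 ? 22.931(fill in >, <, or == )>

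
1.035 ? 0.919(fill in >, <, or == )>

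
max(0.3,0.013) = 0.3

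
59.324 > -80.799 True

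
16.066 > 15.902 True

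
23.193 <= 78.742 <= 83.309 True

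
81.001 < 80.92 False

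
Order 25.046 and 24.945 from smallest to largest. 24.945, 25.046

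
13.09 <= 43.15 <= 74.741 True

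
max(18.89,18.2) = 18.89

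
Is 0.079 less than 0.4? Yes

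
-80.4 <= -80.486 False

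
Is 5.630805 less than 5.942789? Yes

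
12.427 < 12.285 False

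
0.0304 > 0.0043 True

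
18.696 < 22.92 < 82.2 True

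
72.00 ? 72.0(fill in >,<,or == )==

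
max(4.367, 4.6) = 4.6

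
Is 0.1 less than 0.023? No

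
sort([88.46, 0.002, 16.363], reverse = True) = [88.46, 16.363, 0.002]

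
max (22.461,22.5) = 22.5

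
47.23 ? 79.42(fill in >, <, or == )<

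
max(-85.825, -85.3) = -85.3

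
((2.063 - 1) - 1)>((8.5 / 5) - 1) False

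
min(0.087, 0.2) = 0.087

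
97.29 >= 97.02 True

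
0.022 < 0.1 True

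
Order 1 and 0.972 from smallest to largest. 0.972, 1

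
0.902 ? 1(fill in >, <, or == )<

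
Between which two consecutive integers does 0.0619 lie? 0 and 1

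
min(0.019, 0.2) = 0.019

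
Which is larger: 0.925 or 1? 1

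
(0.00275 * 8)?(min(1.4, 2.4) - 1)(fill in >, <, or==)<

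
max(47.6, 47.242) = 47.6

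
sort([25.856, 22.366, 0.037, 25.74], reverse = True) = [25.856, 25.74, 22.366, 0.037]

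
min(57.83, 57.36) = 57.36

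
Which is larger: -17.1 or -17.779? -17.1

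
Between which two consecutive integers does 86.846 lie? 86 and 87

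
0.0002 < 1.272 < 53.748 True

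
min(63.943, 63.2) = 63.2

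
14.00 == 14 True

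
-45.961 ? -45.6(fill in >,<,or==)<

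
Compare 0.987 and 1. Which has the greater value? 1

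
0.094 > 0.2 False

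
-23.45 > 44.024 False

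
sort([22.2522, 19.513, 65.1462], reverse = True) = [65.1462, 22.2522, 19.513]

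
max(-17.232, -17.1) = -17.1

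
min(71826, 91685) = 71826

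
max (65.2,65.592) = 65.592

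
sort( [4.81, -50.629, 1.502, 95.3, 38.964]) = [-50.629, 1.502, 4.81, 38.964, 95.3]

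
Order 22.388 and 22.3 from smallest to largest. 22.3, 22.388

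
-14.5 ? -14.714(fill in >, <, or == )>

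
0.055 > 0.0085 True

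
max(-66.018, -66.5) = -66.018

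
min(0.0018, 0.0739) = 0.0018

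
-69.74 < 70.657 True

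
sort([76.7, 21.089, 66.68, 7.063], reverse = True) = [76.7, 66.68, 21.089, 7.063]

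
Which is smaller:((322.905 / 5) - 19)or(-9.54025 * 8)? (-9.54025 * 8)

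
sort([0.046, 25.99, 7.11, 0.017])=[0.017, 0.046, 7.11, 25.99]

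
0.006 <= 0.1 True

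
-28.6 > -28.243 False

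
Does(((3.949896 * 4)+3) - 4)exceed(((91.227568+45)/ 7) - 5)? Yes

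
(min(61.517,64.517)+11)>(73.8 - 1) False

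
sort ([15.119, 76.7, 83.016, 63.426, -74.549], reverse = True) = [83.016, 76.7, 63.426, 15.119, -74.549]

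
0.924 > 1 False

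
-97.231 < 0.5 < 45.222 True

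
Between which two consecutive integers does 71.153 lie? 71 and 72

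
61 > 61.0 False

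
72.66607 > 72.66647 False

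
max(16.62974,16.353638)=16.62974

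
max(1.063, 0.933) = 1.063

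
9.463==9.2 False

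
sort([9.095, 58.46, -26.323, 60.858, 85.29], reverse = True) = [85.29, 60.858, 58.46, 9.095, -26.323]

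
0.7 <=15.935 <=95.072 True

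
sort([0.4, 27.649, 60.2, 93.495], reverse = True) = [93.495, 60.2, 27.649, 0.4]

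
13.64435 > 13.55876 True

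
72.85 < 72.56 False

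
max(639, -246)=639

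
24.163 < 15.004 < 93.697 False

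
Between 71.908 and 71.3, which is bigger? 71.908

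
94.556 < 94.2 False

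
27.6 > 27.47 True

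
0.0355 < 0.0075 False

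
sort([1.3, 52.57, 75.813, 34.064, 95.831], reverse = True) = [95.831, 75.813, 52.57, 34.064, 1.3]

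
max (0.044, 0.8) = 0.8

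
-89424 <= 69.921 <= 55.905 False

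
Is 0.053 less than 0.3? Yes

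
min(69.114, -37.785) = -37.785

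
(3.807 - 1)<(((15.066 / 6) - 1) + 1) False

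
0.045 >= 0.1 False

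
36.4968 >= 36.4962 True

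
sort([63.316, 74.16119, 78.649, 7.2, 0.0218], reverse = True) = [78.649, 74.16119, 63.316, 7.2, 0.0218]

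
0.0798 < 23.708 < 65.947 True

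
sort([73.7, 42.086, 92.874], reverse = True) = [92.874, 73.7, 42.086]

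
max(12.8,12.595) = 12.8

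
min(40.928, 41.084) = 40.928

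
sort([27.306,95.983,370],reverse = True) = [370,95.983,27.306]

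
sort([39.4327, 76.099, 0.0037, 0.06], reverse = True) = [76.099, 39.4327, 0.06, 0.0037]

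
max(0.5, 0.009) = 0.5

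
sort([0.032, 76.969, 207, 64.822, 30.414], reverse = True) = [207, 76.969, 64.822, 30.414, 0.032]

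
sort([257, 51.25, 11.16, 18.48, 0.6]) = [0.6, 11.16, 18.48, 51.25, 257]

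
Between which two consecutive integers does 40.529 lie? 40 and 41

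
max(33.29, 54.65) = 54.65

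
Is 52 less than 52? No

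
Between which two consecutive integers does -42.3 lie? -43 and -42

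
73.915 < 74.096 True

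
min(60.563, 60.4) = 60.4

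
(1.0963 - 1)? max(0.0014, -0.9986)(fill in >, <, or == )>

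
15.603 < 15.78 True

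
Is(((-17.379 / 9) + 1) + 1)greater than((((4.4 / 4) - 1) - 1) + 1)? No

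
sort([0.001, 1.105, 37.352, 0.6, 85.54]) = [0.001, 0.6, 1.105, 37.352, 85.54]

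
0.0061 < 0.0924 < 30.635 True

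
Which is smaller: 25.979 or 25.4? 25.4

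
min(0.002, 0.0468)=0.002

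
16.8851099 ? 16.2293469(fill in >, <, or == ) >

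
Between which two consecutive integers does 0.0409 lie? 0 and 1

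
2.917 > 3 False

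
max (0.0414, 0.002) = 0.0414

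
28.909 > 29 False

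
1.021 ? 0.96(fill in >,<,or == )>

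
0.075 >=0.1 False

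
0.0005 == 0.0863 False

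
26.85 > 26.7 True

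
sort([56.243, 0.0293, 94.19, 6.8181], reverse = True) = [94.19, 56.243, 6.8181, 0.0293]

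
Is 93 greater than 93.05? No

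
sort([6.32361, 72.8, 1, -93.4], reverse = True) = [72.8, 6.32361, 1, -93.4]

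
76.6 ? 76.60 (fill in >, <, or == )==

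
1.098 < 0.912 False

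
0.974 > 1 False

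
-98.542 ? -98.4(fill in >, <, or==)<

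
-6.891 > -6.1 False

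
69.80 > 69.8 False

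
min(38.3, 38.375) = 38.3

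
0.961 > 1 False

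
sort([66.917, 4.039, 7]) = [4.039, 7, 66.917]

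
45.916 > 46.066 False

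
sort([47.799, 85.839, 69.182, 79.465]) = [47.799, 69.182, 79.465, 85.839]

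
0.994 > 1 False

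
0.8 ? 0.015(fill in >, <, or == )>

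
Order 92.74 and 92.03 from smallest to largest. 92.03, 92.74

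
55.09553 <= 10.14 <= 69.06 False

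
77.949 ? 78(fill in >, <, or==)<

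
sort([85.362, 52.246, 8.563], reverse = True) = [85.362, 52.246, 8.563]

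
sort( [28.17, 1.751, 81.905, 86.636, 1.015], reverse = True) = [86.636, 81.905, 28.17, 1.751, 1.015]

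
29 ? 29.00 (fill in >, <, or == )==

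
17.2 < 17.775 True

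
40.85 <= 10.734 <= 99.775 False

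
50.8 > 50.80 False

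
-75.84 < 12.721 True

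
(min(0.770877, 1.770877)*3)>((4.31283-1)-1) False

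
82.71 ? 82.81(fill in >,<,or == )<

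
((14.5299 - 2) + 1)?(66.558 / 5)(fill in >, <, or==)>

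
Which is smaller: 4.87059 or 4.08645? 4.08645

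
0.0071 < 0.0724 True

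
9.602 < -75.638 False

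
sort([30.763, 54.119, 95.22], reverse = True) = [95.22, 54.119, 30.763]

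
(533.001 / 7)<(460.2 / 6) True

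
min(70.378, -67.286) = -67.286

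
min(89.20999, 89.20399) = 89.20399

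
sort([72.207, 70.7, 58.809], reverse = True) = [72.207, 70.7, 58.809]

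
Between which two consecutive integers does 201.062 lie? 201 and 202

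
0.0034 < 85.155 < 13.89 False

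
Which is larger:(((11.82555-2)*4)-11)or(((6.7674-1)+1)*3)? (((11.82555-2)*4)-11)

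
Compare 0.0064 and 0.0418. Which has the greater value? 0.0418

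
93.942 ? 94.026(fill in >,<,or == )<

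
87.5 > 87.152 True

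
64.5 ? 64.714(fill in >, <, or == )<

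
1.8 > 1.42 True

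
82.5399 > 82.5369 True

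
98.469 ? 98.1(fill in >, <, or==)>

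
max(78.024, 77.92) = 78.024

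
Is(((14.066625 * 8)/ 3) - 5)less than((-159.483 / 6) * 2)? No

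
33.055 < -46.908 False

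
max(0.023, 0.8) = 0.8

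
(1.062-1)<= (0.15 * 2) True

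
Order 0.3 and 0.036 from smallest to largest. 0.036, 0.3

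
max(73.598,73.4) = 73.598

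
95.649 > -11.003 True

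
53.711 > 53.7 True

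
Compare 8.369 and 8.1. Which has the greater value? 8.369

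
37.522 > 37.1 True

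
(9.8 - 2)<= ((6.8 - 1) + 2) True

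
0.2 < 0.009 False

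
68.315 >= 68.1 True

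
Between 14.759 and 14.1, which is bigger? 14.759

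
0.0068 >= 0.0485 False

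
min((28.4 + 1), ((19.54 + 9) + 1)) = 29.4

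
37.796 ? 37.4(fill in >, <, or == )>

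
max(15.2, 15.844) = 15.844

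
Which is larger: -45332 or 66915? 66915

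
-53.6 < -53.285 True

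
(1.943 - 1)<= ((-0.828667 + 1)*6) True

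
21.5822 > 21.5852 False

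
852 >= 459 True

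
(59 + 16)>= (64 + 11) True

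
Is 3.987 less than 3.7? No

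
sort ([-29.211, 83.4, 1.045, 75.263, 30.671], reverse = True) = [83.4, 75.263, 30.671, 1.045, -29.211]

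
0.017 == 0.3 False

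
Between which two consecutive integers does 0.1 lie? 0 and 1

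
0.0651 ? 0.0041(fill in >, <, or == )>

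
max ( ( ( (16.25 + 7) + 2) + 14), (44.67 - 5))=39.67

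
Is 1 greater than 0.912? Yes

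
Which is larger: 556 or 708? 708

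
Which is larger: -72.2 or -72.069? -72.069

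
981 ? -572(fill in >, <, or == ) >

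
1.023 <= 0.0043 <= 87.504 False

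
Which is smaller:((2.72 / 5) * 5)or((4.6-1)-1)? ((4.6-1)-1)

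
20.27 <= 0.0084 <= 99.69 False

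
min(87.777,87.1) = 87.1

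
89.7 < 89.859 True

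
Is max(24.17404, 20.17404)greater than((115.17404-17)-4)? No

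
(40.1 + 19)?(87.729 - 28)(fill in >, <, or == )<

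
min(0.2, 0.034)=0.034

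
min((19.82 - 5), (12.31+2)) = 14.31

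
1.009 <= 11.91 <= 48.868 True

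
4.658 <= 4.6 False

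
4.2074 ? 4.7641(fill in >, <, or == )<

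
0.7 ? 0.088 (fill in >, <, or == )>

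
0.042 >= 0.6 False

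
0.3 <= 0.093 False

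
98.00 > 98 False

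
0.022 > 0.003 True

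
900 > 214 True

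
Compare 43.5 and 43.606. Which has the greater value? 43.606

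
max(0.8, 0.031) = 0.8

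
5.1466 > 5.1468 False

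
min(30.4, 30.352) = 30.352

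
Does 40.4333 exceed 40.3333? Yes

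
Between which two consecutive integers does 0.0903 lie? 0 and 1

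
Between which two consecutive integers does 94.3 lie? 94 and 95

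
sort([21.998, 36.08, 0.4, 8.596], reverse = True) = [36.08, 21.998, 8.596, 0.4]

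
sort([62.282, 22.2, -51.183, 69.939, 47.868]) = [-51.183, 22.2, 47.868, 62.282, 69.939]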